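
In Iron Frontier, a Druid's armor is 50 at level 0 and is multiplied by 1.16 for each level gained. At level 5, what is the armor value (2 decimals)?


value = base * growth^level
= 50 * 1.16^5
= 50 * 2.100342
= 105.02

105.02 armor


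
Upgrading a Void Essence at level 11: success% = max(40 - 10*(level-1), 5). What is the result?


raw_rate = 40 - 10 * (11 - 1)
= 40 - 10 * 10
= 40 - 100
= -60
Apply floor: max(-60, 5) = 5%

5%


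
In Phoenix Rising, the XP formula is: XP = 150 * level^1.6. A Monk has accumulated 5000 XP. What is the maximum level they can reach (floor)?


XP = 150 * level^1.6, so level = (XP / 150)^(1/1.6)
= (5000 / 150)^(1/1.6)
= 33.3333^0.625
= 8.9495
Floor: level = 8

level 8


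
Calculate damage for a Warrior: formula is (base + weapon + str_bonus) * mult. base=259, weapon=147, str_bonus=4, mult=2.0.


Sum base + weapon + str = 259 + 147 + 4 = 410
Multiply by 2.0:
410 * 2.0 = 820.0

820.0 damage


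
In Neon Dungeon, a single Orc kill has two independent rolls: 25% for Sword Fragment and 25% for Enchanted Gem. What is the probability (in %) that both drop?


For independent events, P(both) = P(A) * P(B)
= 25% * 25%
= 625 / 100 %
= 6.25%

6.25%


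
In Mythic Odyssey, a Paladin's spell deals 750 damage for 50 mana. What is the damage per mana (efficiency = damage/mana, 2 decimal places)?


Efficiency = damage / mana
= 750 / 50
= 15.00

15.00 dmg/mana


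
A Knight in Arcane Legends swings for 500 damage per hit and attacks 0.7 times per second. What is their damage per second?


DPS = damage * attack_speed
= 500 * 0.7
= 350.0

350.0 DPS


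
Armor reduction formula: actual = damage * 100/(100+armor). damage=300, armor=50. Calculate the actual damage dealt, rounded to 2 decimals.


actual = 300 * 100 / (100 + 50)
= 300 * 100 / 150
= 30000 / 150
= 200.00

200.00 damage


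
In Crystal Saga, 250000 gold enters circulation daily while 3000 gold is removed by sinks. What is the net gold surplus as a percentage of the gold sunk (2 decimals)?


Net gold = 250000 - 3000 = 247000
Inflation rate = net / sunk * 100 = 247000 / 3000 * 100
= 82.333333 * 100
= 8233.33%

8233.33%


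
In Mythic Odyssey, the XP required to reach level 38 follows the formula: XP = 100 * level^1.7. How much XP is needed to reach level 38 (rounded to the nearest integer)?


XP = 100 * level^1.7
Substitute level = 38:
XP = 100 * 38^1.7
= 100 * 484.8776
= 48488

48488 XP


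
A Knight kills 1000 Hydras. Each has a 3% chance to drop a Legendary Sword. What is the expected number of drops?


Expected drops = kills * (drop_rate / 100)
= 1000 * (3 / 100)
= 1000 * 0.03
= 30.0

30.0 drops


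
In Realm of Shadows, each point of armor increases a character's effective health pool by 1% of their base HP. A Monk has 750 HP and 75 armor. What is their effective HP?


EHP = 750 * (1 + 75/100)
= 750 * (1 + 0.75)
= 750 * 1.75
= 1312.5

1312.5 EHP


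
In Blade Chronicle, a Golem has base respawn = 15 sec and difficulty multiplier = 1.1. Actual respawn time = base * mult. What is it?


Respawn time = base * multiplier
= 15 * 1.1
= 16.5 seconds

16.5 seconds


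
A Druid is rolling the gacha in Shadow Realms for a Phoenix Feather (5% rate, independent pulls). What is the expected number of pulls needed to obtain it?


Expected pulls for a geometric distribution = 1/p = 100 / rate%
= 100 / 5
= 20.0

20.0 pulls


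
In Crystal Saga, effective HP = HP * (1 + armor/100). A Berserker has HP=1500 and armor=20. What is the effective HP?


EHP = 1500 * (1 + 20/100)
= 1500 * (1 + 0.2)
= 1500 * 1.2
= 1800.0

1800.0 EHP


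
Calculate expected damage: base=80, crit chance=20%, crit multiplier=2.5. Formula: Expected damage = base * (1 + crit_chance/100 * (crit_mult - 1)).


E[dmg] = base * (1 + crit_chance * (crit_mult - 1))
cc as decimal = 20/100 = 0.2
cm - 1 = 2.5 - 1 = 1.5
Bonus factor = 0.2 * 1.5 = 0.3
Total multiplier = 1 + 0.3 = 1.3
Expected damage = 80 * 1.3 = 104.00

104.00 damage


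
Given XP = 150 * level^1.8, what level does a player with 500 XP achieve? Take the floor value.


XP = 150 * level^1.8, so level = (XP / 150)^(1/1.8)
= (500 / 150)^(1/1.8)
= 3.3333^0.5556
= 1.952
Floor: level = 1

level 1


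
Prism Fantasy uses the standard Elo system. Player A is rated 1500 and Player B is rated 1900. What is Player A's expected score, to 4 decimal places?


Elo expected score: Ea = 1/(1 + 10^((Rb-Ra)/400))
Rb - Ra = 1900 - 1500 = 400
(Rb-Ra)/400 = 400/400 = 1.0
10^1.0 = 10.0
Ea = 1/(1 + 10.0) = 1/11.0 = 0.0909

0.0909


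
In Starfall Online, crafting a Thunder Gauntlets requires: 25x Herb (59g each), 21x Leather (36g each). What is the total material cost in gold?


Cost breakdown:
  Herb: 25 * 59 = 1475
  Leather: 21 * 36 = 756
Total = 1475 + 756 = 2231

2231 gold


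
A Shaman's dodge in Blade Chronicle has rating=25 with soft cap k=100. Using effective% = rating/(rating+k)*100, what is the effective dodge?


effective% = rating / (rating + k) * 100
= 25 / (25 + 100) * 100
= 25 / 125 * 100
= 0.2 * 100
= 20.00%

20.00%


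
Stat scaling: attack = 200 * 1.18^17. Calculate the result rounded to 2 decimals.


value = base * growth^level
= 200 * 1.18^17
= 200 * 16.672247
= 3334.45

3334.45 attack


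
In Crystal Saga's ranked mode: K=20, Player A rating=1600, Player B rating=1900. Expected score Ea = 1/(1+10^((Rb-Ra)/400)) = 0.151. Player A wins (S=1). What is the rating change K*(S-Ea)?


Elo update: delta = K * (S - Ea), where S = 1 (wins)
S - Ea = 1 - 0.151 = 0.849
Rating change = 20 * 0.849
= 16.98

16.98 rating points


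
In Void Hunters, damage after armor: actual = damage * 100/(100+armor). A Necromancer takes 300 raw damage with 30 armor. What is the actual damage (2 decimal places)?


actual = 300 * 100 / (100 + 30)
= 300 * 100 / 130
= 30000 / 130
= 230.77

230.77 damage


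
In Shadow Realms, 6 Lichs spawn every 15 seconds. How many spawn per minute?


Spawns per minute = count * (60 / interval)
= 6 * (60 / 15)
= 6 * 4.0
= 24.0

24.0 per minute


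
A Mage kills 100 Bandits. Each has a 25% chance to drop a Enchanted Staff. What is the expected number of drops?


Expected drops = kills * (drop_rate / 100)
= 100 * (25 / 100)
= 100 * 0.25
= 25.0

25.0 drops


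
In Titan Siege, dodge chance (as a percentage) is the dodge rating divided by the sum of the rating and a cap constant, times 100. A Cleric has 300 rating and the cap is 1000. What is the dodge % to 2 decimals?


dodge% = 300 / (300 + 1000) * 100
= 300 / 1300 * 100
= 0.230769 * 100
= 23.08%

23.08%


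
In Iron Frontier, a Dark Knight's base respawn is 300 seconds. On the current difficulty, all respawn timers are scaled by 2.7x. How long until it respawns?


Respawn time = base * multiplier
= 300 * 2.7
= 810.0 seconds

810.0 seconds


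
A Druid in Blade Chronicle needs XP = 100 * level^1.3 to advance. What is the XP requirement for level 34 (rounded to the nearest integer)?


XP = 100 * level^1.3
Substitute level = 34:
XP = 100 * 34^1.3
= 100 * 97.9315
= 9793

9793 XP


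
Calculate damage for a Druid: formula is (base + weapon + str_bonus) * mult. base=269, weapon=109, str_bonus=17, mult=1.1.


Sum base + weapon + str = 269 + 109 + 17 = 395
Multiply by 1.1:
395 * 1.1 = 434.5

434.5 damage


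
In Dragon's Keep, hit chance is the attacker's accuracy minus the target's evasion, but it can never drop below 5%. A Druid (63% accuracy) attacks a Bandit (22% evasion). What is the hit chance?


accuracy - evasion = 63 - 22 = 41
Apply floor: max(41, 5) = 41
Hit chance = 41%

41%


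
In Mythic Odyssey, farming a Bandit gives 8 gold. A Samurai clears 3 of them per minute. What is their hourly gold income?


Gold per minute = 8 * 3 = 24
Gold per hour = 24 * 60 = 1440

1440 gold/hour


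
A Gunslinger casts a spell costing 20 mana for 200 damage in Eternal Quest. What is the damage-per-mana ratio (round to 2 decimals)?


Efficiency = damage / mana
= 200 / 20
= 10.00

10.00 dmg/mana


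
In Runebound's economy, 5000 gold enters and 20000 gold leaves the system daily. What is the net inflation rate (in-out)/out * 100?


Net gold = 5000 - 20000 = -15000
Inflation rate = net / sunk * 100 = -15000 / 20000 * 100
= -0.75 * 100
= -75.00%

-75.00%


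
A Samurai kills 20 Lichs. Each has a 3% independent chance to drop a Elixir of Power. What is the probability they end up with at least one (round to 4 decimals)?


P(at least one) = 1 - P(none) = 1 - (1-p)^n
p = 3/100 = 0.03
1 - p = 0.97
(1 - p)^20 = 0.97^20 = 0.543794
P(at least one) = 1 - 0.543794 = 0.4562

0.4562


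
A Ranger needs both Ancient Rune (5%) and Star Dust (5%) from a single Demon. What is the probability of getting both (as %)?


For independent events, P(both) = P(A) * P(B)
= 5% * 5%
= 25 / 100 %
= 0.25%

0.25%


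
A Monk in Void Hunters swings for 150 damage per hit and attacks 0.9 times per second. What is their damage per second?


DPS = damage * attack_speed
= 150 * 0.9
= 135.0

135.0 DPS


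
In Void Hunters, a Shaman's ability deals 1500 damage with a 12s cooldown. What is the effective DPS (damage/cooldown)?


DPS = damage / cooldown
= 1500 / 12
= 125.00

125.00 DPS


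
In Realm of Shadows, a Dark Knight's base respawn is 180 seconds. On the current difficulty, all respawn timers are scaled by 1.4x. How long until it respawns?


Respawn time = base * multiplier
= 180 * 1.4
= 252.0 seconds

252.0 seconds


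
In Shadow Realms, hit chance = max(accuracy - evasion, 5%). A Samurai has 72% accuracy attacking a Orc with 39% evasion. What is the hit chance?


accuracy - evasion = 72 - 39 = 33
Apply floor: max(33, 5) = 33
Hit chance = 33%

33%


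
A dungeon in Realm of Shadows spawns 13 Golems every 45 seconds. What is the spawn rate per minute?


Spawns per minute = count * (60 / interval)
= 13 * (60 / 45)
= 13 * 1.3333
= 17.33

17.33 per minute


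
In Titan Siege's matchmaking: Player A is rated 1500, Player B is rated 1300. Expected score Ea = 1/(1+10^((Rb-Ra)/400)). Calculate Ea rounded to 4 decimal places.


Elo expected score: Ea = 1/(1 + 10^((Rb-Ra)/400))
Rb - Ra = 1300 - 1500 = -200
(Rb-Ra)/400 = -200/400 = -0.5
10^-0.5 = 0.316228
Ea = 1/(1 + 0.316228) = 1/1.316228 = 0.7597

0.7597


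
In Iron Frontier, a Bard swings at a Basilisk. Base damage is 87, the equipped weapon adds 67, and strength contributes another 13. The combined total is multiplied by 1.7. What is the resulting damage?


Sum base + weapon + str = 87 + 67 + 13 = 167
Multiply by 1.7:
167 * 1.7 = 283.9

283.9 damage


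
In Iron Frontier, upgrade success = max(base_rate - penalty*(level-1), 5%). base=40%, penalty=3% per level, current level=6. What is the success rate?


raw_rate = 40 - 3 * (6 - 1)
= 40 - 3 * 5
= 40 - 15
= 25
Apply floor: max(25, 5) = 25%

25%


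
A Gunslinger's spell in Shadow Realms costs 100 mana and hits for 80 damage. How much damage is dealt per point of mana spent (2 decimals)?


Efficiency = damage / mana
= 80 / 100
= 0.80

0.80 dmg/mana


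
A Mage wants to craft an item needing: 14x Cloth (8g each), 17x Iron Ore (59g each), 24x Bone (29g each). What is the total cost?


Cost breakdown:
  Cloth: 14 * 8 = 112
  Iron Ore: 17 * 59 = 1003
  Bone: 24 * 29 = 696
Total = 112 + 1003 + 696 = 1811

1811 gold


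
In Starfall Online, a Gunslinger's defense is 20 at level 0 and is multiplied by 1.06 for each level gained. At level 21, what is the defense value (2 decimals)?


value = base * growth^level
= 20 * 1.06^21
= 20 * 3.399564
= 67.99

67.99 defense


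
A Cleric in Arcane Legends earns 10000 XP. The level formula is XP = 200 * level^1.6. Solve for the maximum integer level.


XP = 200 * level^1.6, so level = (XP / 200)^(1/1.6)
= (10000 / 200)^(1/1.6)
= 50.0^0.625
= 11.5307
Floor: level = 11

level 11


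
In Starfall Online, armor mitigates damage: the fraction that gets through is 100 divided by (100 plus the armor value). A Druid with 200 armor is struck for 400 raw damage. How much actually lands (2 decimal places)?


actual = 400 * 100 / (100 + 200)
= 400 * 100 / 300
= 40000 / 300
= 133.33

133.33 damage


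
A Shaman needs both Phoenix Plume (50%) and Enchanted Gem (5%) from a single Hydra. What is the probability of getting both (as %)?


For independent events, P(both) = P(A) * P(B)
= 50% * 5%
= 250 / 100 %
= 2.5%

2.5%


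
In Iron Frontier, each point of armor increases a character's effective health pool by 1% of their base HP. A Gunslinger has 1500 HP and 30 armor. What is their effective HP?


EHP = 1500 * (1 + 30/100)
= 1500 * (1 + 0.3)
= 1500 * 1.3
= 1950.0

1950.0 EHP


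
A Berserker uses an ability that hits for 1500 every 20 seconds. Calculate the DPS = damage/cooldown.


DPS = damage / cooldown
= 1500 / 20
= 75.00

75.00 DPS


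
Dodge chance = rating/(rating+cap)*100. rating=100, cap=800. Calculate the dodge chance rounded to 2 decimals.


dodge% = 100 / (100 + 800) * 100
= 100 / 900 * 100
= 0.111111 * 100
= 11.11%

11.11%


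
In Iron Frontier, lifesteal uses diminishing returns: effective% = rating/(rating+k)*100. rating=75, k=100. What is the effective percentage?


effective% = rating / (rating + k) * 100
= 75 / (75 + 100) * 100
= 75 / 175 * 100
= 0.428571 * 100
= 42.86%

42.86%


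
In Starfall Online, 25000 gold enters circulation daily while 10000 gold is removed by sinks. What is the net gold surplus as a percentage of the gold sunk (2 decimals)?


Net gold = 25000 - 10000 = 15000
Inflation rate = net / sunk * 100 = 15000 / 10000 * 100
= 1.5 * 100
= 150.00%

150.00%


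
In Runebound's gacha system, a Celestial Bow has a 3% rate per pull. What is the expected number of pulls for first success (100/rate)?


Expected pulls for a geometric distribution = 1/p = 100 / rate%
= 100 / 3
= 33.33

33.33 pulls


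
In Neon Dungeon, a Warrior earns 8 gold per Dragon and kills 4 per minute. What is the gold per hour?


Gold per minute = 8 * 4 = 32
Gold per hour = 32 * 60 = 1920

1920 gold/hour


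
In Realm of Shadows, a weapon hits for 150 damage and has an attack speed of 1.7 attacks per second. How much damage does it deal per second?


DPS = damage * attack_speed
= 150 * 1.7
= 255.0

255.0 DPS


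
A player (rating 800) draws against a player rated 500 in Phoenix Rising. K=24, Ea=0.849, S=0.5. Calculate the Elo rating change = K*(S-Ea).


Elo update: delta = K * (S - Ea), where S = 0.5 (draws)
S - Ea = 0.5 - 0.849 = -0.349
Rating change = 24 * -0.349
= -8.38

-8.38 rating points


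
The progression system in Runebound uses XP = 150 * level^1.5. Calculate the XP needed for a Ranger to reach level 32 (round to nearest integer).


XP = 150 * level^1.5
Substitute level = 32:
XP = 150 * 32^1.5
= 150 * 181.0193
= 27153

27153 XP


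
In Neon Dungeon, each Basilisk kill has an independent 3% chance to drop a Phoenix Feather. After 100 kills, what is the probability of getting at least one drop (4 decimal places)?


P(at least one) = 1 - P(none) = 1 - (1-p)^n
p = 3/100 = 0.03
1 - p = 0.97
(1 - p)^100 = 0.97^100 = 0.047553
P(at least one) = 1 - 0.047553 = 0.9524

0.9524


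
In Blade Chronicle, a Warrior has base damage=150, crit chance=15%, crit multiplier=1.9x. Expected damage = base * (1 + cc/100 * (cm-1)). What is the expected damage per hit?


E[dmg] = base * (1 + crit_chance * (crit_mult - 1))
cc as decimal = 15/100 = 0.15
cm - 1 = 1.9 - 1 = 0.9
Bonus factor = 0.15 * 0.9 = 0.135
Total multiplier = 1 + 0.135 = 1.135
Expected damage = 150 * 1.135 = 170.25

170.25 damage


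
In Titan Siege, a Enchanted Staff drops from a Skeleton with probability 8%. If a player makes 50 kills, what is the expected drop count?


Expected drops = kills * (drop_rate / 100)
= 50 * (8 / 100)
= 50 * 0.08
= 4.0

4.0 drops


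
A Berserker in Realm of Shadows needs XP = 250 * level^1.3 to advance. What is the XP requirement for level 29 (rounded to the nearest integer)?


XP = 250 * level^1.3
Substitute level = 29:
XP = 250 * 29^1.3
= 250 * 79.6375
= 19909

19909 XP


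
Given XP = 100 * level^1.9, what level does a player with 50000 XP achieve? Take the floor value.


XP = 100 * level^1.9, so level = (XP / 100)^(1/1.9)
= (50000 / 100)^(1/1.9)
= 500.0^0.5263
= 26.3336
Floor: level = 26

level 26


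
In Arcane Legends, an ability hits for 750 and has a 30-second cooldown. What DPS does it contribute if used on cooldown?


DPS = damage / cooldown
= 750 / 30
= 25.00

25.00 DPS


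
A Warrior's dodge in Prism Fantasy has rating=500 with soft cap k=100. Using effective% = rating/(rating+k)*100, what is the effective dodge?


effective% = rating / (rating + k) * 100
= 500 / (500 + 100) * 100
= 500 / 600 * 100
= 0.833333 * 100
= 83.33%

83.33%


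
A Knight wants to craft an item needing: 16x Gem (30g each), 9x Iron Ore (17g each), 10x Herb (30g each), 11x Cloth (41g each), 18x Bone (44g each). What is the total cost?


Cost breakdown:
  Gem: 16 * 30 = 480
  Iron Ore: 9 * 17 = 153
  Herb: 10 * 30 = 300
  Cloth: 11 * 41 = 451
  Bone: 18 * 44 = 792
Total = 480 + 153 + 300 + 451 + 792 = 2176

2176 gold


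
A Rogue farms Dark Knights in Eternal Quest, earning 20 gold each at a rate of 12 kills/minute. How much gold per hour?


Gold per minute = 20 * 12 = 240
Gold per hour = 240 * 60 = 14400

14400 gold/hour


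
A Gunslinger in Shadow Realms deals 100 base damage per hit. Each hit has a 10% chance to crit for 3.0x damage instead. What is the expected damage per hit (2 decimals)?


E[dmg] = base * (1 + crit_chance * (crit_mult - 1))
cc as decimal = 10/100 = 0.1
cm - 1 = 3.0 - 1 = 2.0
Bonus factor = 0.1 * 2.0 = 0.2
Total multiplier = 1 + 0.2 = 1.2
Expected damage = 100 * 1.2 = 120.00

120.00 damage


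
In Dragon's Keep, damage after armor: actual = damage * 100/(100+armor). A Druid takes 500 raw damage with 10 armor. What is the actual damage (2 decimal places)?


actual = 500 * 100 / (100 + 10)
= 500 * 100 / 110
= 50000 / 110
= 454.55

454.55 damage


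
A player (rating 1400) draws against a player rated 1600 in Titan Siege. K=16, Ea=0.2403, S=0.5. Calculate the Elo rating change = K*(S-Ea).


Elo update: delta = K * (S - Ea), where S = 0.5 (draws)
S - Ea = 0.5 - 0.2403 = 0.2597
Rating change = 16 * 0.2597
= 4.16

4.16 rating points


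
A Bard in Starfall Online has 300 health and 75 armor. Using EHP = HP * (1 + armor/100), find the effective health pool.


EHP = 300 * (1 + 75/100)
= 300 * (1 + 0.75)
= 300 * 1.75
= 525.0

525.0 EHP


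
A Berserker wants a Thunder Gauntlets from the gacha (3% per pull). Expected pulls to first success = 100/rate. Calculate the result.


Expected pulls for a geometric distribution = 1/p = 100 / rate%
= 100 / 3
= 33.33

33.33 pulls


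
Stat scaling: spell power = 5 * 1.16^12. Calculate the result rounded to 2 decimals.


value = base * growth^level
= 5 * 1.16^12
= 5 * 5.936027
= 29.68

29.68 spell power


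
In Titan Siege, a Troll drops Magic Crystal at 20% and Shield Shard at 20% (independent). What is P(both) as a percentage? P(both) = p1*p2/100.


For independent events, P(both) = P(A) * P(B)
= 20% * 20%
= 400 / 100 %
= 4.0%

4.0%


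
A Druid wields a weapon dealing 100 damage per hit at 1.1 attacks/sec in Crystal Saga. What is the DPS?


DPS = damage * attack_speed
= 100 * 1.1
= 110.0

110.0 DPS


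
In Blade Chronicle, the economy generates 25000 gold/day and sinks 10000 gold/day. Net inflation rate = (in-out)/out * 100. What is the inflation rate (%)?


Net gold = 25000 - 10000 = 15000
Inflation rate = net / sunk * 100 = 15000 / 10000 * 100
= 1.5 * 100
= 150.00%

150.00%


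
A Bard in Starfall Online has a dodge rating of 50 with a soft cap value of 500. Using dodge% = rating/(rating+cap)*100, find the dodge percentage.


dodge% = 50 / (50 + 500) * 100
= 50 / 550 * 100
= 0.090909 * 100
= 9.09%

9.09%


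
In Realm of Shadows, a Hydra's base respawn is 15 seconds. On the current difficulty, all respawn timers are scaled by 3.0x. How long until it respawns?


Respawn time = base * multiplier
= 15 * 3.0
= 45.0 seconds

45.0 seconds


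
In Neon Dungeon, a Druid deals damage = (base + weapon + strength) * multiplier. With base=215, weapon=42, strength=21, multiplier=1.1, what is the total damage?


Sum base + weapon + str = 215 + 42 + 21 = 278
Multiply by 1.1:
278 * 1.1 = 305.8

305.8 damage


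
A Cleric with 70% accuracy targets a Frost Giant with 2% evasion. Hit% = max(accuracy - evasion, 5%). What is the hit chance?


accuracy - evasion = 70 - 2 = 68
Apply floor: max(68, 5) = 68
Hit chance = 68%

68%


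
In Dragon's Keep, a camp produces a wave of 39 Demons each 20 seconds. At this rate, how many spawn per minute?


Spawns per minute = count * (60 / interval)
= 39 * (60 / 20)
= 39 * 3.0
= 117.0

117.0 per minute


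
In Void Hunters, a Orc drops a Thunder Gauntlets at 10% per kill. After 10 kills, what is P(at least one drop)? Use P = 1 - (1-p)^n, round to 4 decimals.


P(at least one) = 1 - P(none) = 1 - (1-p)^n
p = 10/100 = 0.1
1 - p = 0.9
(1 - p)^10 = 0.9^10 = 0.348678
P(at least one) = 1 - 0.348678 = 0.6513

0.6513


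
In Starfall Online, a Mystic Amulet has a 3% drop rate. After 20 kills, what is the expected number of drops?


Expected drops = kills * (drop_rate / 100)
= 20 * (3 / 100)
= 20 * 0.03
= 0.6

0.6 drops


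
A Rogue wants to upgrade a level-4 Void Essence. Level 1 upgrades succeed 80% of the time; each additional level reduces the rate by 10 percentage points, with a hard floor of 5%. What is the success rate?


raw_rate = 80 - 10 * (4 - 1)
= 80 - 10 * 3
= 80 - 30
= 50
Apply floor: max(50, 5) = 50%

50%


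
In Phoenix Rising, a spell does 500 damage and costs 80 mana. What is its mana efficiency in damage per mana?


Efficiency = damage / mana
= 500 / 80
= 6.25

6.25 dmg/mana


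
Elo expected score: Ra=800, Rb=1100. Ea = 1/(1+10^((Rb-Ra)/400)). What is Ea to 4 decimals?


Elo expected score: Ea = 1/(1 + 10^((Rb-Ra)/400))
Rb - Ra = 1100 - 800 = 300
(Rb-Ra)/400 = 300/400 = 0.75
10^0.75 = 5.623413
Ea = 1/(1 + 5.623413) = 1/6.623413 = 0.1510

0.1510


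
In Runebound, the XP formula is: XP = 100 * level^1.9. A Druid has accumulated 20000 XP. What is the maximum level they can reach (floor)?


XP = 100 * level^1.9, so level = (XP / 100)^(1/1.9)
= (20000 / 100)^(1/1.9)
= 200.0^0.5263
= 16.258
Floor: level = 16

level 16


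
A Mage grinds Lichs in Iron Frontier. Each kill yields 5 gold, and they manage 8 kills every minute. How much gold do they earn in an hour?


Gold per minute = 5 * 8 = 40
Gold per hour = 40 * 60 = 2400

2400 gold/hour


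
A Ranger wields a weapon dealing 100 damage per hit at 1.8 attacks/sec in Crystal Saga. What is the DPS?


DPS = damage * attack_speed
= 100 * 1.8
= 180.0

180.0 DPS


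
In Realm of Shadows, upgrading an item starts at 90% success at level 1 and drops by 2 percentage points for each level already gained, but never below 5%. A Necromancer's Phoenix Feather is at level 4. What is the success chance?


raw_rate = 90 - 2 * (4 - 1)
= 90 - 2 * 3
= 90 - 6
= 84
Apply floor: max(84, 5) = 84%

84%


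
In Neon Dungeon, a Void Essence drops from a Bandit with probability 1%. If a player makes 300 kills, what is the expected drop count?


Expected drops = kills * (drop_rate / 100)
= 300 * (1 / 100)
= 300 * 0.01
= 3.0

3.0 drops


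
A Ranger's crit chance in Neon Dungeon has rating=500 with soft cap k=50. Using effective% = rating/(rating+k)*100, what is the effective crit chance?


effective% = rating / (rating + k) * 100
= 500 / (500 + 50) * 100
= 500 / 550 * 100
= 0.909091 * 100
= 90.91%

90.91%


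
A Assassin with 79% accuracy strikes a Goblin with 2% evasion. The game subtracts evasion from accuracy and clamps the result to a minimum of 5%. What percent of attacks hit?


accuracy - evasion = 79 - 2 = 77
Apply floor: max(77, 5) = 77
Hit chance = 77%

77%


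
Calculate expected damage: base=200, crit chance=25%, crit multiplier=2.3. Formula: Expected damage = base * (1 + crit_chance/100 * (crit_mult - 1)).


E[dmg] = base * (1 + crit_chance * (crit_mult - 1))
cc as decimal = 25/100 = 0.25
cm - 1 = 2.3 - 1 = 1.3
Bonus factor = 0.25 * 1.3 = 0.325
Total multiplier = 1 + 0.325 = 1.325
Expected damage = 200 * 1.325 = 265.00

265.00 damage


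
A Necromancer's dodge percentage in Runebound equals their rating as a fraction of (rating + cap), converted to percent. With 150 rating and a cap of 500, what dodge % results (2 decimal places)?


dodge% = 150 / (150 + 500) * 100
= 150 / 650 * 100
= 0.230769 * 100
= 23.08%

23.08%


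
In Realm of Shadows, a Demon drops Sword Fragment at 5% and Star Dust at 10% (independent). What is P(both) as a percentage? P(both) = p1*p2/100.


For independent events, P(both) = P(A) * P(B)
= 5% * 10%
= 50 / 100 %
= 0.5%

0.5%


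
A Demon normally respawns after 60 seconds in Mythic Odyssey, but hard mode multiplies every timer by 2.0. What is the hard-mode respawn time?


Respawn time = base * multiplier
= 60 * 2.0
= 120.0 seconds

120.0 seconds


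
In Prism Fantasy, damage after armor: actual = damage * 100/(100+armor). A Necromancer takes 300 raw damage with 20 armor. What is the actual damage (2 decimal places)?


actual = 300 * 100 / (100 + 20)
= 300 * 100 / 120
= 30000 / 120
= 250.00

250.00 damage


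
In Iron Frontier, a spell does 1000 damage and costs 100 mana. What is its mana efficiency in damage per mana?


Efficiency = damage / mana
= 1000 / 100
= 10.00

10.00 dmg/mana


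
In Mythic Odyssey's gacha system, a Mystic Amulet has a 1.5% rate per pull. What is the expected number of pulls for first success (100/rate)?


Expected pulls for a geometric distribution = 1/p = 100 / rate%
= 100 / 1.5
= 66.67

66.67 pulls


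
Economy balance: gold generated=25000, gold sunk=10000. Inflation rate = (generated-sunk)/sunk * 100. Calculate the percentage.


Net gold = 25000 - 10000 = 15000
Inflation rate = net / sunk * 100 = 15000 / 10000 * 100
= 1.5 * 100
= 150.00%

150.00%


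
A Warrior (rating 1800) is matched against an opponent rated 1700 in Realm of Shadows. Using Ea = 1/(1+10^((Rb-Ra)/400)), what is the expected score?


Elo expected score: Ea = 1/(1 + 10^((Rb-Ra)/400))
Rb - Ra = 1700 - 1800 = -100
(Rb-Ra)/400 = -100/400 = -0.25
10^-0.25 = 0.562341
Ea = 1/(1 + 0.562341) = 1/1.562341 = 0.6401

0.6401


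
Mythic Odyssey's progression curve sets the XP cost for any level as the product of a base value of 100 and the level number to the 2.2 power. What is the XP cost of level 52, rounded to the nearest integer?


XP = 100 * level^2.2
Substitute level = 52:
XP = 100 * 52^2.2
= 100 * 5959.4661
= 595947

595947 XP


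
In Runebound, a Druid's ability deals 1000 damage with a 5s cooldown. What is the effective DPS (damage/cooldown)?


DPS = damage / cooldown
= 1000 / 5
= 200.00

200.00 DPS


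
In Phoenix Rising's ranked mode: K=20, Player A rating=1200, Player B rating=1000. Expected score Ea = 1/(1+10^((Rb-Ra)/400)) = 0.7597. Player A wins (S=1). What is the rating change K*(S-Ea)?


Elo update: delta = K * (S - Ea), where S = 1 (wins)
S - Ea = 1 - 0.7597 = 0.2403
Rating change = 20 * 0.2403
= 4.81

4.81 rating points


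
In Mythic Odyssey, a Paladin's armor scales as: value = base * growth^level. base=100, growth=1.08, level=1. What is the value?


value = base * growth^level
= 100 * 1.08^1
= 100 * 1.08
= 108.00

108.00 armor


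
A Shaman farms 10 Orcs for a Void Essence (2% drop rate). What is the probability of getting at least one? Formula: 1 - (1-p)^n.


P(at least one) = 1 - P(none) = 1 - (1-p)^n
p = 2/100 = 0.02
1 - p = 0.98
(1 - p)^10 = 0.98^10 = 0.817073
P(at least one) = 1 - 0.817073 = 0.1829

0.1829


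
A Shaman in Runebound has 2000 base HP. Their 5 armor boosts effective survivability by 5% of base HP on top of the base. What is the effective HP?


EHP = 2000 * (1 + 5/100)
= 2000 * (1 + 0.05)
= 2000 * 1.05
= 2100.0

2100.0 EHP


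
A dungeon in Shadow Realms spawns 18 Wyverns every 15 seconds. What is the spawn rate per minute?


Spawns per minute = count * (60 / interval)
= 18 * (60 / 15)
= 18 * 4.0
= 72.0

72.0 per minute


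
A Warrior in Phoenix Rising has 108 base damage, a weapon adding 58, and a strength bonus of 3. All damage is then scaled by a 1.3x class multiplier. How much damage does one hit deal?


Sum base + weapon + str = 108 + 58 + 3 = 169
Multiply by 1.3:
169 * 1.3 = 219.7

219.7 damage


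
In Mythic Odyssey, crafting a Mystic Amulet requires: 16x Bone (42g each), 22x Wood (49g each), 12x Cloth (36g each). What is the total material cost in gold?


Cost breakdown:
  Bone: 16 * 42 = 672
  Wood: 22 * 49 = 1078
  Cloth: 12 * 36 = 432
Total = 672 + 1078 + 432 = 2182

2182 gold


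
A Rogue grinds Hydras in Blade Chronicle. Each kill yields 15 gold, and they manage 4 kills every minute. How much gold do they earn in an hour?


Gold per minute = 15 * 4 = 60
Gold per hour = 60 * 60 = 3600

3600 gold/hour


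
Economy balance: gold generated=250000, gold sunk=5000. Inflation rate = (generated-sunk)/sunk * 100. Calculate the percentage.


Net gold = 250000 - 5000 = 245000
Inflation rate = net / sunk * 100 = 245000 / 5000 * 100
= 49.0 * 100
= 4900.00%

4900.00%


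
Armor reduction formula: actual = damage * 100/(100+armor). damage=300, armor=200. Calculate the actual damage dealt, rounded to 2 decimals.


actual = 300 * 100 / (100 + 200)
= 300 * 100 / 300
= 30000 / 300
= 100.00

100.00 damage


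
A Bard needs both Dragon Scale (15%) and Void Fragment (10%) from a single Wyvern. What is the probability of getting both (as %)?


For independent events, P(both) = P(A) * P(B)
= 15% * 10%
= 150 / 100 %
= 1.5%

1.5%


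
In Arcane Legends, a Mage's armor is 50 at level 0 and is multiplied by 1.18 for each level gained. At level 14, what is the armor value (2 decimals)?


value = base * growth^level
= 50 * 1.18^14
= 50 * 10.147244
= 507.36

507.36 armor


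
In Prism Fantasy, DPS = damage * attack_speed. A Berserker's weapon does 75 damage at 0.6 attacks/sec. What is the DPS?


DPS = damage * attack_speed
= 75 * 0.6
= 45.0

45.0 DPS


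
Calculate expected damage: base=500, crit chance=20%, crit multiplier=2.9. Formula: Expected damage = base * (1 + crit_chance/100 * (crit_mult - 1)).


E[dmg] = base * (1 + crit_chance * (crit_mult - 1))
cc as decimal = 20/100 = 0.2
cm - 1 = 2.9 - 1 = 1.9
Bonus factor = 0.2 * 1.9 = 0.38
Total multiplier = 1 + 0.38 = 1.38
Expected damage = 500 * 1.38 = 690.00

690.00 damage


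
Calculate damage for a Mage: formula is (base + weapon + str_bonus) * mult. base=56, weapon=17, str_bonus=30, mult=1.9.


Sum base + weapon + str = 56 + 17 + 30 = 103
Multiply by 1.9:
103 * 1.9 = 195.7

195.7 damage


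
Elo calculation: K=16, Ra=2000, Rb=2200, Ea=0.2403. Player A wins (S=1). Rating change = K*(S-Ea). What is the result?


Elo update: delta = K * (S - Ea), where S = 1 (wins)
S - Ea = 1 - 0.2403 = 0.7597
Rating change = 16 * 0.7597
= 12.16

12.16 rating points


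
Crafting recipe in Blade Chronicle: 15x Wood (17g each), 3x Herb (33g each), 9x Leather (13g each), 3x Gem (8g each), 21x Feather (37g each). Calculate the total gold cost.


Cost breakdown:
  Wood: 15 * 17 = 255
  Herb: 3 * 33 = 99
  Leather: 9 * 13 = 117
  Gem: 3 * 8 = 24
  Feather: 21 * 37 = 777
Total = 255 + 99 + 117 + 24 + 777 = 1272

1272 gold


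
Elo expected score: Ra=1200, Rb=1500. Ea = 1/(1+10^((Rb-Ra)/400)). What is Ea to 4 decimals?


Elo expected score: Ea = 1/(1 + 10^((Rb-Ra)/400))
Rb - Ra = 1500 - 1200 = 300
(Rb-Ra)/400 = 300/400 = 0.75
10^0.75 = 5.623413
Ea = 1/(1 + 5.623413) = 1/6.623413 = 0.1510

0.1510


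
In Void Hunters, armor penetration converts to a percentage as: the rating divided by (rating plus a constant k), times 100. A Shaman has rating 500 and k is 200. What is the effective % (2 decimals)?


effective% = rating / (rating + k) * 100
= 500 / (500 + 200) * 100
= 500 / 700 * 100
= 0.714286 * 100
= 71.43%

71.43%


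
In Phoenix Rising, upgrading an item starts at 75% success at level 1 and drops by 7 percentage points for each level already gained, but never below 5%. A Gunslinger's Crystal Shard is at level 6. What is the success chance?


raw_rate = 75 - 7 * (6 - 1)
= 75 - 7 * 5
= 75 - 35
= 40
Apply floor: max(40, 5) = 40%

40%


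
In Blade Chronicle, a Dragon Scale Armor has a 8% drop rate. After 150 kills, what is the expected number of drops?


Expected drops = kills * (drop_rate / 100)
= 150 * (8 / 100)
= 150 * 0.08
= 12.0

12.0 drops


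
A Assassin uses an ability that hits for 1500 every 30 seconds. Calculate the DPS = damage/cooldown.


DPS = damage / cooldown
= 1500 / 30
= 50.00

50.00 DPS


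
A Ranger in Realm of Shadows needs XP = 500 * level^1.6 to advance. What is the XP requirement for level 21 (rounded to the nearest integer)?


XP = 500 * level^1.6
Substitute level = 21:
XP = 500 * 21^1.6
= 500 * 130.4821
= 65241

65241 XP


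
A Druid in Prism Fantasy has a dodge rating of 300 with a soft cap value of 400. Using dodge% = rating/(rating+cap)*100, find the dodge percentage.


dodge% = 300 / (300 + 400) * 100
= 300 / 700 * 100
= 0.428571 * 100
= 42.86%

42.86%


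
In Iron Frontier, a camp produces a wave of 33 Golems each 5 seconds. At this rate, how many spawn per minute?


Spawns per minute = count * (60 / interval)
= 33 * (60 / 5)
= 33 * 12.0
= 396.0

396.0 per minute


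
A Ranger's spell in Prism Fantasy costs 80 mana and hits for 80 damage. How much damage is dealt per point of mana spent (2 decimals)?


Efficiency = damage / mana
= 80 / 80
= 1.00

1.00 dmg/mana


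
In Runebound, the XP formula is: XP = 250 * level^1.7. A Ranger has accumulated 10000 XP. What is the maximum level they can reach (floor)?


XP = 250 * level^1.7, so level = (XP / 250)^(1/1.7)
= (10000 / 250)^(1/1.7)
= 40.0^0.5882
= 8.7577
Floor: level = 8

level 8


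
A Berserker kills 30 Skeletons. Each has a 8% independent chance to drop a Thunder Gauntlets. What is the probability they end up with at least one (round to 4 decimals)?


P(at least one) = 1 - P(none) = 1 - (1-p)^n
p = 8/100 = 0.08
1 - p = 0.92
(1 - p)^30 = 0.92^30 = 0.081966
P(at least one) = 1 - 0.081966 = 0.9180

0.9180


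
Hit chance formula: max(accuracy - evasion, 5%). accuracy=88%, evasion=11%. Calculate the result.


accuracy - evasion = 88 - 11 = 77
Apply floor: max(77, 5) = 77
Hit chance = 77%

77%


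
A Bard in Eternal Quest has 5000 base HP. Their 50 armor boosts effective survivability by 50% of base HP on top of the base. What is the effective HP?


EHP = 5000 * (1 + 50/100)
= 5000 * (1 + 0.5)
= 5000 * 1.5
= 7500.0

7500.0 EHP


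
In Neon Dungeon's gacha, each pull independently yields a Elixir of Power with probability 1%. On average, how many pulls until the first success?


Expected pulls for a geometric distribution = 1/p = 100 / rate%
= 100 / 1
= 100.0

100.0 pulls


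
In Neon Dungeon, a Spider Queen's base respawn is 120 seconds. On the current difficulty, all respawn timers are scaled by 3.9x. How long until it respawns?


Respawn time = base * multiplier
= 120 * 3.9
= 468.0 seconds

468.0 seconds


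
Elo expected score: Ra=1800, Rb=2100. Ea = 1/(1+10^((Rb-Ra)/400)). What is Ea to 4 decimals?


Elo expected score: Ea = 1/(1 + 10^((Rb-Ra)/400))
Rb - Ra = 2100 - 1800 = 300
(Rb-Ra)/400 = 300/400 = 0.75
10^0.75 = 5.623413
Ea = 1/(1 + 5.623413) = 1/6.623413 = 0.1510

0.1510


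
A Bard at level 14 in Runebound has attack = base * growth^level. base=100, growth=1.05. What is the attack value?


value = base * growth^level
= 100 * 1.05^14
= 100 * 1.979932
= 197.99

197.99 attack


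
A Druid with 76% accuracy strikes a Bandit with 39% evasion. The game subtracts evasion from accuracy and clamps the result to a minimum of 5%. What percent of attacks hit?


accuracy - evasion = 76 - 39 = 37
Apply floor: max(37, 5) = 37
Hit chance = 37%

37%


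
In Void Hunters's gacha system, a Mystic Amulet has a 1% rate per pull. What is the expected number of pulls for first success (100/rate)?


Expected pulls for a geometric distribution = 1/p = 100 / rate%
= 100 / 1
= 100.0

100.0 pulls


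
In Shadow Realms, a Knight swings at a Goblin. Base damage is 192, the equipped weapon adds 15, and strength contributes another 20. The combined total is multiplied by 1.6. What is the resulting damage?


Sum base + weapon + str = 192 + 15 + 20 = 227
Multiply by 1.6:
227 * 1.6 = 363.2

363.2 damage


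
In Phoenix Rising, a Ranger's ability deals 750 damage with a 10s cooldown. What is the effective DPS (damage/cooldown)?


DPS = damage / cooldown
= 750 / 10
= 75.00

75.00 DPS


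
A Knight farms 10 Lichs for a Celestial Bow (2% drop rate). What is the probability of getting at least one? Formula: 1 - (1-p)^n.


P(at least one) = 1 - P(none) = 1 - (1-p)^n
p = 2/100 = 0.02
1 - p = 0.98
(1 - p)^10 = 0.98^10 = 0.817073
P(at least one) = 1 - 0.817073 = 0.1829

0.1829


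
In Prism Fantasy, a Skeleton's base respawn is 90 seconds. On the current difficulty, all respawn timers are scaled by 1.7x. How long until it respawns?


Respawn time = base * multiplier
= 90 * 1.7
= 153.0 seconds

153.0 seconds


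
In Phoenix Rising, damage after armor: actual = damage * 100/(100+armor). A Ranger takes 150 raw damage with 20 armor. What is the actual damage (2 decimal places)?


actual = 150 * 100 / (100 + 20)
= 150 * 100 / 120
= 15000 / 120
= 125.00

125.00 damage


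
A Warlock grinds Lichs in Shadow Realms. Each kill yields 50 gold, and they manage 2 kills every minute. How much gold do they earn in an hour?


Gold per minute = 50 * 2 = 100
Gold per hour = 100 * 60 = 6000

6000 gold/hour


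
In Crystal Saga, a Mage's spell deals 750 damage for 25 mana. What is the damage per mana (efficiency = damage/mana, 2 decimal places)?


Efficiency = damage / mana
= 750 / 25
= 30.00

30.00 dmg/mana


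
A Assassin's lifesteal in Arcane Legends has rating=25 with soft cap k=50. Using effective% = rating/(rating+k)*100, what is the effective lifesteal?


effective% = rating / (rating + k) * 100
= 25 / (25 + 50) * 100
= 25 / 75 * 100
= 0.333333 * 100
= 33.33%

33.33%


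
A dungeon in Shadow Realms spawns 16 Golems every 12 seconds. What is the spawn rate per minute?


Spawns per minute = count * (60 / interval)
= 16 * (60 / 12)
= 16 * 5.0
= 80.0

80.0 per minute


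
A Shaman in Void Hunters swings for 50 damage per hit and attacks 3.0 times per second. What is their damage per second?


DPS = damage * attack_speed
= 50 * 3.0
= 150.0

150.0 DPS


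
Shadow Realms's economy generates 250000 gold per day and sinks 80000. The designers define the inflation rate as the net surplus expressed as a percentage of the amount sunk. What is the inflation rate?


Net gold = 250000 - 80000 = 170000
Inflation rate = net / sunk * 100 = 170000 / 80000 * 100
= 2.125 * 100
= 212.50%

212.50%


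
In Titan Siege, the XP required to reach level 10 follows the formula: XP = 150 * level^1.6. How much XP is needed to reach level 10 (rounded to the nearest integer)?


XP = 150 * level^1.6
Substitute level = 10:
XP = 150 * 10^1.6
= 150 * 39.8107
= 5972

5972 XP


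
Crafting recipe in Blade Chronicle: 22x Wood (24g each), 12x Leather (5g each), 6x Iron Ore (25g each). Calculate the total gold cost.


Cost breakdown:
  Wood: 22 * 24 = 528
  Leather: 12 * 5 = 60
  Iron Ore: 6 * 25 = 150
Total = 528 + 60 + 150 = 738

738 gold


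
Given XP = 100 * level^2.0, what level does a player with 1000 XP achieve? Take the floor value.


XP = 100 * level^2.0, so level = (XP / 100)^(1/2.0)
= (1000 / 100)^(1/2.0)
= 10.0^0.5
= 3.1623
Floor: level = 3

level 3
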